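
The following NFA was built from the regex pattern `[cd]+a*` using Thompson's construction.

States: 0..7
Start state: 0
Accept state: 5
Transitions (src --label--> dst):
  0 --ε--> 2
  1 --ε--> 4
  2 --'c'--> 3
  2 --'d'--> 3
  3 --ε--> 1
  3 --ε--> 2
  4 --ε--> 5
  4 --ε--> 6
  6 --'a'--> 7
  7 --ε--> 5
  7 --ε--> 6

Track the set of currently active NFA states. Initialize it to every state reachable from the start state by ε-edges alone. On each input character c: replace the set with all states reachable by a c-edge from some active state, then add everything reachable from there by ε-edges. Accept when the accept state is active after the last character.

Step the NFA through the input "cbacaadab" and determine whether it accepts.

Answer: REJECT

Trace:
S₀ = ε-closure({0}) = {0,2}
'c' @ 1: {1,2,3,4,5,6}  ✓accept
'b' @ 2: {}  — no active states
rest 'acaadab' ignored (set empty)
after full input: {}  (accept=5 not in)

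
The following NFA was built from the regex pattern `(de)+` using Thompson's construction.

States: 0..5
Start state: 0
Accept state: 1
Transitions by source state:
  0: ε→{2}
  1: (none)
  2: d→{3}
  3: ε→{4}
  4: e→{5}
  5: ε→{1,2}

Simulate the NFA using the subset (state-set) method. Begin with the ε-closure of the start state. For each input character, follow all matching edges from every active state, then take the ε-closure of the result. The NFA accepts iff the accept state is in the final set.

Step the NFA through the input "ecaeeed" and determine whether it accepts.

Answer: REJECT

Steps:
initial (ε-close {0}): {0,2}
'e' @ 1: {}  — state set empty
rest 'caeeed' ignored (set empty)
after full input: {}  (accept=1 not in)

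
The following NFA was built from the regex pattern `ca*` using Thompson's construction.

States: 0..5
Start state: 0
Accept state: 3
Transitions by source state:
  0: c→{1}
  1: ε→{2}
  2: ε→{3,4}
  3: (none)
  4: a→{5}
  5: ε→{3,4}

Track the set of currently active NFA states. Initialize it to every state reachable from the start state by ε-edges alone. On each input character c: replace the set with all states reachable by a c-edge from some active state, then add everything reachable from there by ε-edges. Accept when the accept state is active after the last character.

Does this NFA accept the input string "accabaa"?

Answer: REJECT

Steps:
S₀ = ε-closure({0}) = {0}
'a' @ 1: {}  — state set empty
rest 'ccabaa' ignored (set empty)
end set {} — state 3 not in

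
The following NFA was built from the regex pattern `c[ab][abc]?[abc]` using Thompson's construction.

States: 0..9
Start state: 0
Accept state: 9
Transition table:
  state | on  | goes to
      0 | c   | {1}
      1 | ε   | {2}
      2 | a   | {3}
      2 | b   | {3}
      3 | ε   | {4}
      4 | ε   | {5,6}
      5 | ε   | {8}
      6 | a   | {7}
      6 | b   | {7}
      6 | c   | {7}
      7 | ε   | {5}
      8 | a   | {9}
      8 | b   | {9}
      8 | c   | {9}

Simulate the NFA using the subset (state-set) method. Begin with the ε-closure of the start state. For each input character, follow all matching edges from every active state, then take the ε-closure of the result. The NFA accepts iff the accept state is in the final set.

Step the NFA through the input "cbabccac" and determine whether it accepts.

Answer: REJECT

Derivation:
initial (ε-close {0}): {0}
'c' @ 1: {1,2}
'b' @ 2: {3,4,5,6,8}
'a' @ 3: {5,7,8,9}  ✓accept
'b' @ 4: {9}  ✓accept
'c' @ 5: {}  — no active states
rest 'cac' ignored (set empty)
after full input: {}  (accept=9 not in)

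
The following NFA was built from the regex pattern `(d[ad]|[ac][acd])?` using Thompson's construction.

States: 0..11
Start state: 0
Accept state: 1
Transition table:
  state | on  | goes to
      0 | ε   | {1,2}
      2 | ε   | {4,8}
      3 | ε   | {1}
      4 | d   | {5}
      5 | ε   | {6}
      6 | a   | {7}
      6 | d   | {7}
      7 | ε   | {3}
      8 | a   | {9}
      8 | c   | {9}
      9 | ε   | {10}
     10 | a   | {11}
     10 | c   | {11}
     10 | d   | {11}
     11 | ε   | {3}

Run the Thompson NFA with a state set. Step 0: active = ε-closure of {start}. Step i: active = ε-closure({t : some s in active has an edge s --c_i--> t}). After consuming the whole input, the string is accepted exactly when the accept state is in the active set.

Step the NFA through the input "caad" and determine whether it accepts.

start: ε-closure({0}) = {0,1,2,4,8}
'c' @ 1: {9,10}
'a' @ 2: {1,3,11}  (accept∈set)
'a' @ 3: {}  — no active states
rest 'd' ignored (set empty)
after full input: {}  (accept=1 not in)

Answer: REJECT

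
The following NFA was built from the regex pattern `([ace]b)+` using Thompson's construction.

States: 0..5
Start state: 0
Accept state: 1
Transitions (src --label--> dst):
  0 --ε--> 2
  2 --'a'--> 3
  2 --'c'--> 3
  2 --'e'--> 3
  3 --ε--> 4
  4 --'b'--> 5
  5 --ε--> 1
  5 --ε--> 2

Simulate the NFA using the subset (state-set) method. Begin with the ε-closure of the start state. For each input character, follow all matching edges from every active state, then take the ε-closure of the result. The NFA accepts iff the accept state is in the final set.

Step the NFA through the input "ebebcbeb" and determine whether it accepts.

initial (ε-close {0}): {0,2}
'e' @ 1: {3,4}
'b' @ 2: {1,2,5}  [accepting]
'e' @ 3: {3,4}
'b' @ 4: {1,2,5}  [accepting]
'c' @ 5: {3,4}
'b' @ 6: {1,2,5}  [accepting]
'e' @ 7: {3,4}
'b' @ 8: {1,2,5}  [accepting]
final: {1,2,5}; accept 1 in set

Answer: ACCEPT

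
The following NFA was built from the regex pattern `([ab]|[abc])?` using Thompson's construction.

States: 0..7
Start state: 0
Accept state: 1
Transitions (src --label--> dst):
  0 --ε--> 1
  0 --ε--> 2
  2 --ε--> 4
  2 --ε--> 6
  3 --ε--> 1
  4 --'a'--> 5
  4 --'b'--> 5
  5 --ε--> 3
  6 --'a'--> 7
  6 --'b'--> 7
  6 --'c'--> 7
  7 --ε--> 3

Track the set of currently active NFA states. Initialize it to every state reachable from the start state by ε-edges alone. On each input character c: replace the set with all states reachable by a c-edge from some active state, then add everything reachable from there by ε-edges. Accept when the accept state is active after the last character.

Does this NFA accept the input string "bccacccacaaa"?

Answer: REJECT

Steps:
initial (ε-close {0}): {0,1,2,4,6}
'b' @ 1: {1,3,5,7}  [accepting]
'c' @ 2: {}  — dead — no transitions
rest 'cacccacaaa' ignored (set empty)
end set {} — state 1 not in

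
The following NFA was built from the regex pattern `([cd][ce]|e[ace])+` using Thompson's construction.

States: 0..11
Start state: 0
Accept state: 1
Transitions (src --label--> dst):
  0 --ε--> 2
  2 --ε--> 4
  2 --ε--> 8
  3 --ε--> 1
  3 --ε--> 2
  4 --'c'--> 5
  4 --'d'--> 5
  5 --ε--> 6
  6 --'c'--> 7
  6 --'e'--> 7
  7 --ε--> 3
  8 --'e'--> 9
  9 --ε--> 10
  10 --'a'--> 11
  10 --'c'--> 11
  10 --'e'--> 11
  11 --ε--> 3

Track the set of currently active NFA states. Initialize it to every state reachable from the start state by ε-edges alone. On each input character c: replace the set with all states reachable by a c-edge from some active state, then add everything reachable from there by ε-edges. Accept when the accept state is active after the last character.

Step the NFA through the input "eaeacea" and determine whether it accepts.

start: ε-closure({0}) = {0,2,4,8}
'e' @ 1: {9,10}
'a' @ 2: {1,2,3,4,8,11}  (accept∈set)
'e' @ 3: {9,10}
'a' @ 4: {1,2,3,4,8,11}  (accept∈set)
'c' @ 5: {5,6}
'e' @ 6: {1,2,3,4,7,8}  (accept∈set)
'a' @ 7: {}  — no active states
end set {} — state 1 not in

Answer: REJECT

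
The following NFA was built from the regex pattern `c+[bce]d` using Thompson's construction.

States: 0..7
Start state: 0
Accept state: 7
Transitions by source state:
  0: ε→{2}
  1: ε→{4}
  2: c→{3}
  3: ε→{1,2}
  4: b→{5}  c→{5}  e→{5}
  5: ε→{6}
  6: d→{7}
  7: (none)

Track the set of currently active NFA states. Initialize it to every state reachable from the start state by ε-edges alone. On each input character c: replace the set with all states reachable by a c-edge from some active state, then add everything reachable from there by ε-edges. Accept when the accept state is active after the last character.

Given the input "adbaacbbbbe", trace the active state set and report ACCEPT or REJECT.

Answer: REJECT

Trace:
S₀ = ε-closure({0}) = {0,2}
'a' @ 1: {}  — no active states
rest 'dbaacbbbbe' ignored (set empty)
end set {} — state 7 not in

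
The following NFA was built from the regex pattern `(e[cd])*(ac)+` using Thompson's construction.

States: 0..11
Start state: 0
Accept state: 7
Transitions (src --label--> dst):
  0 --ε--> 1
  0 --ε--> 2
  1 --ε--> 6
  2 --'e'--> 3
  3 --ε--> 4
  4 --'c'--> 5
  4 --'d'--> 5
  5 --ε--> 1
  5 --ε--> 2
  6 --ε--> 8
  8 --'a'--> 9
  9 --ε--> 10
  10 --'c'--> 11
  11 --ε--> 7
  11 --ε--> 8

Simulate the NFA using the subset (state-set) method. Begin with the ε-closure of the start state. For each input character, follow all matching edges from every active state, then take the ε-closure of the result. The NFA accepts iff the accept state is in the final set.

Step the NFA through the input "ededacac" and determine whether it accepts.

S₀ = ε-closure({0}) = {0,1,2,6,8}
'e' @ 1: {3,4}
'd' @ 2: {1,2,5,6,8}
'e' @ 3: {3,4}
'd' @ 4: {1,2,5,6,8}
'a' @ 5: {9,10}
'c' @ 6: {7,8,11}  ✓accept
'a' @ 7: {9,10}
'c' @ 8: {7,8,11}  ✓accept
end set {7,8,11} — state 7 in

Answer: ACCEPT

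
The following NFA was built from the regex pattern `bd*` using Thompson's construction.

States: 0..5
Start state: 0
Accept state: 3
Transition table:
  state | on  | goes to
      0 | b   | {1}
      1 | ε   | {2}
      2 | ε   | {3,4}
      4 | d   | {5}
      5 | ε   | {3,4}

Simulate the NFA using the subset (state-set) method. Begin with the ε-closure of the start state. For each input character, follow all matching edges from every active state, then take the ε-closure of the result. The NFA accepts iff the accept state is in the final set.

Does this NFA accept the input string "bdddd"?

Answer: ACCEPT

Trace:
S₀ = ε-closure({0}) = {0}
'b' @ 1: {1,2,3,4}  (accept∈set)
'd' @ 2: {3,4,5}  (accept∈set)
'd' @ 3: {3,4,5}  (accept∈set)
'd' @ 4: {3,4,5}  (accept∈set)
'd' @ 5: {3,4,5}  (accept∈set)
final: {3,4,5}; accept 3 in set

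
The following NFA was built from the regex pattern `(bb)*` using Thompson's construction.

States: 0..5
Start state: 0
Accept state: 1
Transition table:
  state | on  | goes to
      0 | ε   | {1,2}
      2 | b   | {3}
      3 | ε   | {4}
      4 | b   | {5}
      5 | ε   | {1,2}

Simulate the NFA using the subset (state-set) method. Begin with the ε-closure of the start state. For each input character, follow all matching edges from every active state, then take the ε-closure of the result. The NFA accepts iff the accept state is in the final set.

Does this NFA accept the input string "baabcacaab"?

start: ε-closure({0}) = {0,1,2}
'b' @ 1: {3,4}
'a' @ 2: {}  — state set empty
rest 'abcacaab' ignored (set empty)
end set {} — state 1 not in

Answer: REJECT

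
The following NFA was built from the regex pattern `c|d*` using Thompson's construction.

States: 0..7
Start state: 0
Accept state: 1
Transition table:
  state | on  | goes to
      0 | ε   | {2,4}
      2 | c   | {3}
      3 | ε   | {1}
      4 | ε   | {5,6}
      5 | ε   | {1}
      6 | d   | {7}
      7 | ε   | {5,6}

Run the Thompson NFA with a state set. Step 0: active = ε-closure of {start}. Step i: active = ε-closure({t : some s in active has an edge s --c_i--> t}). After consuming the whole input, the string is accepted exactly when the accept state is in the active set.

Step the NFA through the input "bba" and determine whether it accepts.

Answer: REJECT

Steps:
start: ε-closure({0}) = {0,1,2,4,5,6}
'b' @ 1: {}  — state set empty
rest 'ba' ignored (set empty)
end set {} — state 1 not in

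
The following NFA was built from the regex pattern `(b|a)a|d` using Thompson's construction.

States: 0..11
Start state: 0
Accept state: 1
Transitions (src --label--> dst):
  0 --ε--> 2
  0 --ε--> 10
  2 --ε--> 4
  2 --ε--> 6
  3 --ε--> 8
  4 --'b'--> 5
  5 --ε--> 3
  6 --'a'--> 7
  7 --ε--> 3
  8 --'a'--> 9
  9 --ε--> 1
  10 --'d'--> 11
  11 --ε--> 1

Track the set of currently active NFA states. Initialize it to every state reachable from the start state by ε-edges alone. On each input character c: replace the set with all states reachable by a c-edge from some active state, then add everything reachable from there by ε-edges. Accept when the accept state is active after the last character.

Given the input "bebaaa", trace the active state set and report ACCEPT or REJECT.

Answer: REJECT

Derivation:
start: ε-closure({0}) = {0,2,4,6,10}
'b' @ 1: {3,5,8}
'e' @ 2: {}  — state set empty
rest 'baaa' ignored (set empty)
after full input: {}  (accept=1 not in)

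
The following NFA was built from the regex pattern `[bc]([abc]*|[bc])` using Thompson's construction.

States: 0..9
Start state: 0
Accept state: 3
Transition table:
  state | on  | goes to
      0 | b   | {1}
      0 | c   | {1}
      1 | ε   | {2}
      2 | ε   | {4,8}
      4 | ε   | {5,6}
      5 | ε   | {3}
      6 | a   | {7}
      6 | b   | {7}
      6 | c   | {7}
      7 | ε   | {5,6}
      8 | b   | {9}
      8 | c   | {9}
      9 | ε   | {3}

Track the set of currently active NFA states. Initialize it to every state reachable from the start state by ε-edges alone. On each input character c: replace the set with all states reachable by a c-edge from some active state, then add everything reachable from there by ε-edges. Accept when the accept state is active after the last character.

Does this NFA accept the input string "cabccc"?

initial (ε-close {0}): {0}
'c' @ 1: {1,2,3,4,5,6,8}  [accepting]
'a' @ 2: {3,5,6,7}  [accepting]
'b' @ 3: {3,5,6,7}  [accepting]
'c' @ 4: {3,5,6,7}  [accepting]
'c' @ 5: {3,5,6,7}  [accepting]
'c' @ 6: {3,5,6,7}  [accepting]
final: {3,5,6,7}; accept 3 in set

Answer: ACCEPT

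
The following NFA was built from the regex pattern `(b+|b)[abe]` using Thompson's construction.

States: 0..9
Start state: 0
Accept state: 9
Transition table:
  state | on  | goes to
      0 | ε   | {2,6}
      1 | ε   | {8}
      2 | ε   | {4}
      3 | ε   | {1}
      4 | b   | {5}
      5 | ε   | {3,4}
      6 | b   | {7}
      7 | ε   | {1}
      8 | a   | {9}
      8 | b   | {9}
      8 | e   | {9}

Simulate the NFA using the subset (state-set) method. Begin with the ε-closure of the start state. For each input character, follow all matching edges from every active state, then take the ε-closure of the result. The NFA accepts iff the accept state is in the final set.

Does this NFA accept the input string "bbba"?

start: ε-closure({0}) = {0,2,4,6}
'b' @ 1: {1,3,4,5,7,8}
'b' @ 2: {1,3,4,5,8,9}  [accepting]
'b' @ 3: {1,3,4,5,8,9}  [accepting]
'a' @ 4: {9}  [accepting]
final: {9}; accept 9 in set

Answer: ACCEPT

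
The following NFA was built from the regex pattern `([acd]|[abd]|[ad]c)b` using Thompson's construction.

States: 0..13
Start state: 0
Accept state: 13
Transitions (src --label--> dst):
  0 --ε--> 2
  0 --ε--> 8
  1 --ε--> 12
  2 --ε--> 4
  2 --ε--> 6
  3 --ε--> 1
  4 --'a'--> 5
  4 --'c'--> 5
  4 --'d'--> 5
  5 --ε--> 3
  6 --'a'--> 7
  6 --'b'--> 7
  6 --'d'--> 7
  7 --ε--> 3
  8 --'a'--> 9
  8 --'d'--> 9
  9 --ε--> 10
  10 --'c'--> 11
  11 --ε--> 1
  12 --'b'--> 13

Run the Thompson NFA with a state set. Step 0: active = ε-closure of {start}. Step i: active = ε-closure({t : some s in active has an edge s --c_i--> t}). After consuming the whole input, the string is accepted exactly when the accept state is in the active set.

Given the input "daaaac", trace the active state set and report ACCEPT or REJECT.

initial (ε-close {0}): {0,2,4,6,8}
'd' @ 1: {1,3,5,7,9,10,12}
'a' @ 2: {}  — no active states
rest 'aaac' ignored (set empty)
end set {} — state 13 not in

Answer: REJECT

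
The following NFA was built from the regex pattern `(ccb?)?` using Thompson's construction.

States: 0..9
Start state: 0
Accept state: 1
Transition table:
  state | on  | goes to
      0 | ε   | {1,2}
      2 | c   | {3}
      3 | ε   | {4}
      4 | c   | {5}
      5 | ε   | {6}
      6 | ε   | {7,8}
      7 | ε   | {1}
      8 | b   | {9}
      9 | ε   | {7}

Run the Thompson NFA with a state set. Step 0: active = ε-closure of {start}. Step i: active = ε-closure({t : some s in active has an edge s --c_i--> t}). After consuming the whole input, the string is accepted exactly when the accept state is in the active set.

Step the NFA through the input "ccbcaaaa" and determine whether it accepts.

Answer: REJECT

Derivation:
start: ε-closure({0}) = {0,1,2}
'c' @ 1: {3,4}
'c' @ 2: {1,5,6,7,8}  (accept∈set)
'b' @ 3: {1,7,9}  (accept∈set)
'c' @ 4: {}  — no active states
rest 'aaaa' ignored (set empty)
final: {}; accept 1 not in set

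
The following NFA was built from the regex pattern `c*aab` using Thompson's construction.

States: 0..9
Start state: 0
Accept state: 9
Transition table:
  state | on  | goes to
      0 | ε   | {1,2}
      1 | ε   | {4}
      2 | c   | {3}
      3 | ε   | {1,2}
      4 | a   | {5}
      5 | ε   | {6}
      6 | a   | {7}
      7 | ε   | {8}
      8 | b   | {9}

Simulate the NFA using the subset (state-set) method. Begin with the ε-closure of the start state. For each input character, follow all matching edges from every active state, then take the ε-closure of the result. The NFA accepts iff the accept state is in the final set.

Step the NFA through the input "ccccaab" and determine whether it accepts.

initial (ε-close {0}): {0,1,2,4}
'c' @ 1: {1,2,3,4}
'c' @ 2: {1,2,3,4}
'c' @ 3: {1,2,3,4}
'c' @ 4: {1,2,3,4}
'a' @ 5: {5,6}
'a' @ 6: {7,8}
'b' @ 7: {9}  (accept∈set)
final: {9}; accept 9 in set

Answer: ACCEPT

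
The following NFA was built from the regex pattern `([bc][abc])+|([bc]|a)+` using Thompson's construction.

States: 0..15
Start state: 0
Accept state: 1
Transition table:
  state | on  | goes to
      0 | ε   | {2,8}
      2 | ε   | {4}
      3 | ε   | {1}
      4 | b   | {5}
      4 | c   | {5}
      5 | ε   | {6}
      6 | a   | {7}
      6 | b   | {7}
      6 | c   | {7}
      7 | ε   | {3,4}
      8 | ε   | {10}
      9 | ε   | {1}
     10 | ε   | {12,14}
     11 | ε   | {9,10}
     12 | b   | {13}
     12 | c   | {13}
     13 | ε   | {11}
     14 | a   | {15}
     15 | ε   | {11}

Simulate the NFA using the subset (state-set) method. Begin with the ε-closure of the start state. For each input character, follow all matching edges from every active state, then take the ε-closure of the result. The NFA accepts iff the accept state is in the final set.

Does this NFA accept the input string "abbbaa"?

start: ε-closure({0}) = {0,2,4,8,10,12,14}
'a' @ 1: {1,9,10,11,12,14,15}  (accept∈set)
'b' @ 2: {1,9,10,11,12,13,14}  (accept∈set)
'b' @ 3: {1,9,10,11,12,13,14}  (accept∈set)
'b' @ 4: {1,9,10,11,12,13,14}  (accept∈set)
'a' @ 5: {1,9,10,11,12,14,15}  (accept∈set)
'a' @ 6: {1,9,10,11,12,14,15}  (accept∈set)
final: {1,9,10,11,12,14,15}; accept 1 in set

Answer: ACCEPT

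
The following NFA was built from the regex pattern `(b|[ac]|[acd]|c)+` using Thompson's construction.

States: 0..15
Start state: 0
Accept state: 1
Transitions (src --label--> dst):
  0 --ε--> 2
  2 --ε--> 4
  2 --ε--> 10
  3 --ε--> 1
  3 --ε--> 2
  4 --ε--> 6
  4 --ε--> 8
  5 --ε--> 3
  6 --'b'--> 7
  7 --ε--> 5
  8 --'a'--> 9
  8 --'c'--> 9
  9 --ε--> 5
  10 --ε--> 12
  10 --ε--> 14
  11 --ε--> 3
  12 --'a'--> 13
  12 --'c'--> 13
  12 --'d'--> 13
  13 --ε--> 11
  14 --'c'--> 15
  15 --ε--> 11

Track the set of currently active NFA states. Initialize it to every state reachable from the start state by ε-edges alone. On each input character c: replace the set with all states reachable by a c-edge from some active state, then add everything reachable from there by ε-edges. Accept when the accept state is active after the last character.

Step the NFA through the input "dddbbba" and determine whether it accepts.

initial (ε-close {0}): {0,2,4,6,8,10,12,14}
'd' @ 1: {1,2,3,4,6,8,10,11,12,13,14}  ✓accept
'd' @ 2: {1,2,3,4,6,8,10,11,12,13,14}  ✓accept
'd' @ 3: {1,2,3,4,6,8,10,11,12,13,14}  ✓accept
'b' @ 4: {1,2,3,4,5,6,7,8,10,12,14}  ✓accept
'b' @ 5: {1,2,3,4,5,6,7,8,10,12,14}  ✓accept
'b' @ 6: {1,2,3,4,5,6,7,8,10,12,14}  ✓accept
'a' @ 7: {1,2,3,4,5,6,8,9,10,11,12,13,14}  ✓accept
after full input: {1,2,3,4,5,6,8,9,10,11,12,13,14}  (accept=1 in)

Answer: ACCEPT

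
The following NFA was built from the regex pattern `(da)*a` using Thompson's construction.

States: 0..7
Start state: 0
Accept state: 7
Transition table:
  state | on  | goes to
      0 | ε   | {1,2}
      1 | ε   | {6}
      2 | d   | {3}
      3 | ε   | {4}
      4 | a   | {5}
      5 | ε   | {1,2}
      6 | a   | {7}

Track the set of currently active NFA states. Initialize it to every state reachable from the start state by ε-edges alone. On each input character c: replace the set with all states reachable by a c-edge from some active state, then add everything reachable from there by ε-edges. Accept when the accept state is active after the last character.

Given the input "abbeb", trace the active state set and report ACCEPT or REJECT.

S₀ = ε-closure({0}) = {0,1,2,6}
'a' @ 1: {7}  ✓accept
'b' @ 2: {}  — dead — no transitions
rest 'beb' ignored (set empty)
final: {}; accept 7 not in set

Answer: REJECT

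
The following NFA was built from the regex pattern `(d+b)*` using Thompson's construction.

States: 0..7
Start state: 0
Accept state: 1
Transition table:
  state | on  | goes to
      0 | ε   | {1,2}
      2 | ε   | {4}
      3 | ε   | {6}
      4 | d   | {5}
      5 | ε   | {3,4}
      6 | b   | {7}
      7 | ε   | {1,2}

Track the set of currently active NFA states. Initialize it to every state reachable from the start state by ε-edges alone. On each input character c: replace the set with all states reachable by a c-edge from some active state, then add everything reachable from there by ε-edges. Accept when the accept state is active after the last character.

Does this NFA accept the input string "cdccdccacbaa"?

Answer: REJECT

Trace:
S₀ = ε-closure({0}) = {0,1,2,4}
'c' @ 1: {}  — state set empty
rest 'dccdccacbaa' ignored (set empty)
after full input: {}  (accept=1 not in)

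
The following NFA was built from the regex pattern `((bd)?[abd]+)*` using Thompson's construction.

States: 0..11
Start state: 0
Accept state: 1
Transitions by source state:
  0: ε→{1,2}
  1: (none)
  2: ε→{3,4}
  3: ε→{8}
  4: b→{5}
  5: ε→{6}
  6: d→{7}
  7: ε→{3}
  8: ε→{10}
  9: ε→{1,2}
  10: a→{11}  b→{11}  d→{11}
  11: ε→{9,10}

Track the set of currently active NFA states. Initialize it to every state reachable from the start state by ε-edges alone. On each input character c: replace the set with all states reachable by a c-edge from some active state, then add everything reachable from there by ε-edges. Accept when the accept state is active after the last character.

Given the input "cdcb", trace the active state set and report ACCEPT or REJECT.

Answer: REJECT

Steps:
initial (ε-close {0}): {0,1,2,3,4,8,10}
'c' @ 1: {}  — state set empty
rest 'dcb' ignored (set empty)
after full input: {}  (accept=1 not in)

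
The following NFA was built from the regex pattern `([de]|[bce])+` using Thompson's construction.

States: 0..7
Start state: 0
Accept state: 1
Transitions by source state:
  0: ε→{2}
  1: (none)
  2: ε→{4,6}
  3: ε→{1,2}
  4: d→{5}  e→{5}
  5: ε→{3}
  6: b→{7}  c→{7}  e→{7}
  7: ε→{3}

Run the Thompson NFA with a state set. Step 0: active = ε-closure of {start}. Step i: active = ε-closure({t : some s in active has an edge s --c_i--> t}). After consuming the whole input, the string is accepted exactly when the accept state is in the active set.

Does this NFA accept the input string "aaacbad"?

start: ε-closure({0}) = {0,2,4,6}
'a' @ 1: {}  — no active states
rest 'aacbad' ignored (set empty)
after full input: {}  (accept=1 not in)

Answer: REJECT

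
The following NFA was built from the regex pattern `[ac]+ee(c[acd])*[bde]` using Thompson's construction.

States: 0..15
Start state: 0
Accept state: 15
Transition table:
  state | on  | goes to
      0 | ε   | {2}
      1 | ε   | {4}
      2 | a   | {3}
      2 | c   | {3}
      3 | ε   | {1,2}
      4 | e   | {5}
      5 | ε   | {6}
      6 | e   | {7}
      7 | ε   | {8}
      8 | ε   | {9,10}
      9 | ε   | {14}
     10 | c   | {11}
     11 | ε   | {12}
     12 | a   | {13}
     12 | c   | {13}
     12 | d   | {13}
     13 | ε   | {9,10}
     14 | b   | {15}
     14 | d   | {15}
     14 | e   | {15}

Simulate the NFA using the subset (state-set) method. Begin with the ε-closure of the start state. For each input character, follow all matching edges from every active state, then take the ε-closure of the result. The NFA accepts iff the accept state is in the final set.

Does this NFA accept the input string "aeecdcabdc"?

Answer: REJECT

Derivation:
S₀ = ε-closure({0}) = {0,2}
'a' @ 1: {1,2,3,4}
'e' @ 2: {5,6}
'e' @ 3: {7,8,9,10,14}
'c' @ 4: {11,12}
'd' @ 5: {9,10,13,14}
'c' @ 6: {11,12}
'a' @ 7: {9,10,13,14}
'b' @ 8: {15}  [accepting]
'd' @ 9: {}  — state set empty
rest 'c' ignored (set empty)
after full input: {}  (accept=15 not in)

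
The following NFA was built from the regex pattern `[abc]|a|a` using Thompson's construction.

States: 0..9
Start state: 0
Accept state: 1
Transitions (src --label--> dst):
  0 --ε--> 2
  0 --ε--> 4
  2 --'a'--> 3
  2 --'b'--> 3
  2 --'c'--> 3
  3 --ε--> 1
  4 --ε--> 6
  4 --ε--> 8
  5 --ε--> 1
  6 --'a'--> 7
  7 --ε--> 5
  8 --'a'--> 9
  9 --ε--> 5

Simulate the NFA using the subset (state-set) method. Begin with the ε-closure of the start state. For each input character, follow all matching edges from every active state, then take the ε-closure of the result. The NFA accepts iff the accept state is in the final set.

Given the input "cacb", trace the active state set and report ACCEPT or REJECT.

start: ε-closure({0}) = {0,2,4,6,8}
'c' @ 1: {1,3}  (accept∈set)
'a' @ 2: {}  — dead — no transitions
rest 'cb' ignored (set empty)
final: {}; accept 1 not in set

Answer: REJECT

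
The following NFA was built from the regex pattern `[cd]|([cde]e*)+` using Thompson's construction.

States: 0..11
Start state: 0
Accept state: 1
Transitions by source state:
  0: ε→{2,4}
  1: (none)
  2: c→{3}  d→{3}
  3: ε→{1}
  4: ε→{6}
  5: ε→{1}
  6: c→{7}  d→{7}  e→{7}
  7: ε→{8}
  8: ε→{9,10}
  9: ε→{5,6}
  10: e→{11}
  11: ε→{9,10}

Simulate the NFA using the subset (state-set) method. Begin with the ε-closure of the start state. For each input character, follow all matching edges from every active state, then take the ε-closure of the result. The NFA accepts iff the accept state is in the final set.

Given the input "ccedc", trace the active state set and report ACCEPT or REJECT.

S₀ = ε-closure({0}) = {0,2,4,6}
'c' @ 1: {1,3,5,6,7,8,9,10}  [accepting]
'c' @ 2: {1,5,6,7,8,9,10}  [accepting]
'e' @ 3: {1,5,6,7,8,9,10,11}  [accepting]
'd' @ 4: {1,5,6,7,8,9,10}  [accepting]
'c' @ 5: {1,5,6,7,8,9,10}  [accepting]
final: {1,5,6,7,8,9,10}; accept 1 in set

Answer: ACCEPT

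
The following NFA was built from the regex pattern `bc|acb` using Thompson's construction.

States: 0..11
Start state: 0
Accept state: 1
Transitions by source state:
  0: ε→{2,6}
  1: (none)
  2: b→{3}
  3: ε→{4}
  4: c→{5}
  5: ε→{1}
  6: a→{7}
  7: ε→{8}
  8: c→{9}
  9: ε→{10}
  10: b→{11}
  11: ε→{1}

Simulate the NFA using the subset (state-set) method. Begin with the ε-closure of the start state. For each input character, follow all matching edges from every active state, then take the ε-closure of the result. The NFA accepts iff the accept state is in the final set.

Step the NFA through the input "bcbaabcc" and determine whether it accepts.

S₀ = ε-closure({0}) = {0,2,6}
'b' @ 1: {3,4}
'c' @ 2: {1,5}  ✓accept
'b' @ 3: {}  — no active states
rest 'aabcc' ignored (set empty)
final: {}; accept 1 not in set

Answer: REJECT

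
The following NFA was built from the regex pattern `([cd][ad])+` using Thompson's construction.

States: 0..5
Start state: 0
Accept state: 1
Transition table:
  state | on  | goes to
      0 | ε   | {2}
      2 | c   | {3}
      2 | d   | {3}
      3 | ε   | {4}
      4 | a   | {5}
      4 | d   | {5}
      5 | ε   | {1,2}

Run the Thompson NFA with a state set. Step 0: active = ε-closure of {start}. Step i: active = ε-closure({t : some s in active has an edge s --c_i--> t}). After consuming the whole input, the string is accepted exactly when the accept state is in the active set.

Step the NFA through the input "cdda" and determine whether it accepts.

start: ε-closure({0}) = {0,2}
'c' @ 1: {3,4}
'd' @ 2: {1,2,5}  [accepting]
'd' @ 3: {3,4}
'a' @ 4: {1,2,5}  [accepting]
end set {1,2,5} — state 1 in

Answer: ACCEPT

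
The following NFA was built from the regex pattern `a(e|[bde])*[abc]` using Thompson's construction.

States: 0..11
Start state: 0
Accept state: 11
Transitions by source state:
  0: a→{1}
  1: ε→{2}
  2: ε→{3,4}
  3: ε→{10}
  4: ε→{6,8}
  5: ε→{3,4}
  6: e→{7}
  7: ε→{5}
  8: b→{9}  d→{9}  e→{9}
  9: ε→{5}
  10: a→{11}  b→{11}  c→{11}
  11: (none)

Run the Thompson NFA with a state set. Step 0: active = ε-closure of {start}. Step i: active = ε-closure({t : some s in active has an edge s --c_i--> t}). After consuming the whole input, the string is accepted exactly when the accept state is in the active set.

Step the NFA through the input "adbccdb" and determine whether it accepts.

Answer: REJECT

Trace:
S₀ = ε-closure({0}) = {0}
'a' @ 1: {1,2,3,4,6,8,10}
'd' @ 2: {3,4,5,6,8,9,10}
'b' @ 3: {3,4,5,6,8,9,10,11}  [accepting]
'c' @ 4: {11}  [accepting]
'c' @ 5: {}  — no active states
rest 'db' ignored (set empty)
end set {} — state 11 not in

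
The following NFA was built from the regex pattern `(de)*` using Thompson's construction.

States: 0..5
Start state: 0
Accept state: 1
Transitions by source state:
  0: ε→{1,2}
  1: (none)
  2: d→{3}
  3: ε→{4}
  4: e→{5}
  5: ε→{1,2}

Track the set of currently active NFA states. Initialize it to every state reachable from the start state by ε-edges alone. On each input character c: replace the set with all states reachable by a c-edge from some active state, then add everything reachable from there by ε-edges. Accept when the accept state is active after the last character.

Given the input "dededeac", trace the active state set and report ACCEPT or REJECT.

Answer: REJECT

Derivation:
S₀ = ε-closure({0}) = {0,1,2}
'd' @ 1: {3,4}
'e' @ 2: {1,2,5}  (accept∈set)
'd' @ 3: {3,4}
'e' @ 4: {1,2,5}  (accept∈set)
'd' @ 5: {3,4}
'e' @ 6: {1,2,5}  (accept∈set)
'a' @ 7: {}  — dead — no transitions
rest 'c' ignored (set empty)
final: {}; accept 1 not in set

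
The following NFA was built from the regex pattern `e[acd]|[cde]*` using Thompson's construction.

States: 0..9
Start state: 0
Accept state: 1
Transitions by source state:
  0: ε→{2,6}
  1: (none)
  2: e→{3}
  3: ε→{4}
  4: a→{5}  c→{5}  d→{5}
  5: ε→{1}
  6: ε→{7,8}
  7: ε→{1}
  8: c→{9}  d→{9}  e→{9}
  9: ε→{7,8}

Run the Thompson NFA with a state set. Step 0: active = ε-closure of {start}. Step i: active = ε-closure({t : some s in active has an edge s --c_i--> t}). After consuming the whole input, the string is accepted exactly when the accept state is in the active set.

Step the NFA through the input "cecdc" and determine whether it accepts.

Answer: ACCEPT

Derivation:
start: ε-closure({0}) = {0,1,2,6,7,8}
'c' @ 1: {1,7,8,9}  (accept∈set)
'e' @ 2: {1,7,8,9}  (accept∈set)
'c' @ 3: {1,7,8,9}  (accept∈set)
'd' @ 4: {1,7,8,9}  (accept∈set)
'c' @ 5: {1,7,8,9}  (accept∈set)
final: {1,7,8,9}; accept 1 in set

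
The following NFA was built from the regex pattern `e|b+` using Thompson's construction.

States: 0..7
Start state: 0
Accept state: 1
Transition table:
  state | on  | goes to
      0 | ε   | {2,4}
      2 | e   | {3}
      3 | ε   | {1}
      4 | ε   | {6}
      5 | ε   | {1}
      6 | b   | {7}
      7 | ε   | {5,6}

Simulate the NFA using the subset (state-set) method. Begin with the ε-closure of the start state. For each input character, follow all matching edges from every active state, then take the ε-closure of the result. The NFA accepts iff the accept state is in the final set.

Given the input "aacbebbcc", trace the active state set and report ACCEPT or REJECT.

Answer: REJECT

Derivation:
S₀ = ε-closure({0}) = {0,2,4,6}
'a' @ 1: {}  — state set empty
rest 'acbebbcc' ignored (set empty)
end set {} — state 1 not in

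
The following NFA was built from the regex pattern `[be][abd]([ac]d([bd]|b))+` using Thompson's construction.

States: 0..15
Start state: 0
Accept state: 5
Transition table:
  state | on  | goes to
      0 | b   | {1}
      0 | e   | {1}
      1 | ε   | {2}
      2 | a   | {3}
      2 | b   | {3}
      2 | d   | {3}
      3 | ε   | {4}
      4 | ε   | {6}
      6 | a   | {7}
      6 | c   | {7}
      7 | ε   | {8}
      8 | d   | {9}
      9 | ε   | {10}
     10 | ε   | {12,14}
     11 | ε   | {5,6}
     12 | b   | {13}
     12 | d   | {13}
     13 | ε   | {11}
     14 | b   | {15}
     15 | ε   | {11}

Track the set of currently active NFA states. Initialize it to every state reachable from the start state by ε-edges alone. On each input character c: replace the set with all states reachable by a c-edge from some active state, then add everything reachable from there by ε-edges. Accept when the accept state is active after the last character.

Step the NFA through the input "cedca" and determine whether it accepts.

Answer: REJECT

Derivation:
initial (ε-close {0}): {0}
'c' @ 1: {}  — no active states
rest 'edca' ignored (set empty)
final: {}; accept 5 not in set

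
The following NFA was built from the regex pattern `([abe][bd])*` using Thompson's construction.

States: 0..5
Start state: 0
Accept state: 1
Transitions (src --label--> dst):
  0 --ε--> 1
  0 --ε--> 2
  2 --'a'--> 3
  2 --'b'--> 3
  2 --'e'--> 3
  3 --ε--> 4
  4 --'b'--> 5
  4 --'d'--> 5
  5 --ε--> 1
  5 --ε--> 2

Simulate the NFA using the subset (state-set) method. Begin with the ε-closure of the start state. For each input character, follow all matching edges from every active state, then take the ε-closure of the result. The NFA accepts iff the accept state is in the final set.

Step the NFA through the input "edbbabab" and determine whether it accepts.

initial (ε-close {0}): {0,1,2}
'e' @ 1: {3,4}
'd' @ 2: {1,2,5}  [accepting]
'b' @ 3: {3,4}
'b' @ 4: {1,2,5}  [accepting]
'a' @ 5: {3,4}
'b' @ 6: {1,2,5}  [accepting]
'a' @ 7: {3,4}
'b' @ 8: {1,2,5}  [accepting]
final: {1,2,5}; accept 1 in set

Answer: ACCEPT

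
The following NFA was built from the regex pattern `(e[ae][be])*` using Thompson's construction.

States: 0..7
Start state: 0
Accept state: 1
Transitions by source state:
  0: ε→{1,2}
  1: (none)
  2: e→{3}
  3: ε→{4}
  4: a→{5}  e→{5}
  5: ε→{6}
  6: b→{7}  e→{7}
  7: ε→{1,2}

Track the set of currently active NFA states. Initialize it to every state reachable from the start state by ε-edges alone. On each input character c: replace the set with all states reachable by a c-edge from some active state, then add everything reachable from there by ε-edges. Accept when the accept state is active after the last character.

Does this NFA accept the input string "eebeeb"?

start: ε-closure({0}) = {0,1,2}
'e' @ 1: {3,4}
'e' @ 2: {5,6}
'b' @ 3: {1,2,7}  (accept∈set)
'e' @ 4: {3,4}
'e' @ 5: {5,6}
'b' @ 6: {1,2,7}  (accept∈set)
after full input: {1,2,7}  (accept=1 in)

Answer: ACCEPT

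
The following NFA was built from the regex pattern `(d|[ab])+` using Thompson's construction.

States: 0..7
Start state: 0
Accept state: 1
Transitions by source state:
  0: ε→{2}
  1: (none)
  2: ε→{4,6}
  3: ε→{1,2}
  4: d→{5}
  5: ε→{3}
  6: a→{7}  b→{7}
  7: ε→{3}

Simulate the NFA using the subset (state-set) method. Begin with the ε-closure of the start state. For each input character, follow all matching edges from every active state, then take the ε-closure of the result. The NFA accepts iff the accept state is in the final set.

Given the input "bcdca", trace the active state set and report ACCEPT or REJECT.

S₀ = ε-closure({0}) = {0,2,4,6}
'b' @ 1: {1,2,3,4,6,7}  (accept∈set)
'c' @ 2: {}  — no active states
rest 'dca' ignored (set empty)
after full input: {}  (accept=1 not in)

Answer: REJECT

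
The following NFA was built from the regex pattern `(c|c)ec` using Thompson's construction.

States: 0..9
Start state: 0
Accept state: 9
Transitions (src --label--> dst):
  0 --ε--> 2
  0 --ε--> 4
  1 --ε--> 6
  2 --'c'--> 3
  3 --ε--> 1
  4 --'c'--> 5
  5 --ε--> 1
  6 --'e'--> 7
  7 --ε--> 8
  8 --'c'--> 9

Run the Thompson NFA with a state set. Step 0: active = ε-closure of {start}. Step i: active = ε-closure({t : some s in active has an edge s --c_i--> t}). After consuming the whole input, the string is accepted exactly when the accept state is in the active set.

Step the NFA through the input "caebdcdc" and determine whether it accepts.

start: ε-closure({0}) = {0,2,4}
'c' @ 1: {1,3,5,6}
'a' @ 2: {}  — state set empty
rest 'ebdcdc' ignored (set empty)
final: {}; accept 9 not in set

Answer: REJECT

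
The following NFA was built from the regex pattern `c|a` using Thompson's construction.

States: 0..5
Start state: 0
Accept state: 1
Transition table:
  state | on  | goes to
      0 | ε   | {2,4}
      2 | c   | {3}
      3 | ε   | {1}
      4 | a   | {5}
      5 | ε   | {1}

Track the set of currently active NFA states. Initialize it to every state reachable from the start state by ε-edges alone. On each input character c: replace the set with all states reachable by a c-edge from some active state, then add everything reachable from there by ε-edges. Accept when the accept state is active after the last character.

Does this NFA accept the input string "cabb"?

start: ε-closure({0}) = {0,2,4}
'c' @ 1: {1,3}  [accepting]
'a' @ 2: {}  — no active states
rest 'bb' ignored (set empty)
end set {} — state 1 not in

Answer: REJECT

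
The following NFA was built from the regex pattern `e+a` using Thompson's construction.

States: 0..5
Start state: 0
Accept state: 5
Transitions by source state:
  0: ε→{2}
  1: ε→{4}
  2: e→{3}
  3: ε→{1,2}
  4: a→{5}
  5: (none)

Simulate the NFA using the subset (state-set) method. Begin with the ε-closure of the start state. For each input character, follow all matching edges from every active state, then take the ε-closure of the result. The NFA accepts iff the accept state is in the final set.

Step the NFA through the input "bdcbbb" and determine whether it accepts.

initial (ε-close {0}): {0,2}
'b' @ 1: {}  — state set empty
rest 'dcbbb' ignored (set empty)
end set {} — state 5 not in

Answer: REJECT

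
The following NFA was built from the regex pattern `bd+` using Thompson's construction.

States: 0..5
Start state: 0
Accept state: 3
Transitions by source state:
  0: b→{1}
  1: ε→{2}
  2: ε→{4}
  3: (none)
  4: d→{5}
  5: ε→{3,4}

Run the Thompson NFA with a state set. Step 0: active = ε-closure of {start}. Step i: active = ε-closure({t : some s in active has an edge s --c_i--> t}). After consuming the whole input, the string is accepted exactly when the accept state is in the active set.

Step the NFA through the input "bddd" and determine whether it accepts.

Answer: ACCEPT

Steps:
initial (ε-close {0}): {0}
'b' @ 1: {1,2,4}
'd' @ 2: {3,4,5}  ✓accept
'd' @ 3: {3,4,5}  ✓accept
'd' @ 4: {3,4,5}  ✓accept
after full input: {3,4,5}  (accept=3 in)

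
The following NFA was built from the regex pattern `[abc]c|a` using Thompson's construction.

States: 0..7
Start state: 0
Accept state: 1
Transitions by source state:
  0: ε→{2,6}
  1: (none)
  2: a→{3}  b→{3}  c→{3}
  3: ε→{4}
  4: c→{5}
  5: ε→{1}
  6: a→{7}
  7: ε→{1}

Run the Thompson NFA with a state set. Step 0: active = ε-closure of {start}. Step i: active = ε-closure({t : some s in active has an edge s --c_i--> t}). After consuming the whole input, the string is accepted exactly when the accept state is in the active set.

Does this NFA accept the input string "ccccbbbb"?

Answer: REJECT

Steps:
S₀ = ε-closure({0}) = {0,2,6}
'c' @ 1: {3,4}
'c' @ 2: {1,5}  (accept∈set)
'c' @ 3: {}  — no active states
rest 'cbbbb' ignored (set empty)
end set {} — state 1 not in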